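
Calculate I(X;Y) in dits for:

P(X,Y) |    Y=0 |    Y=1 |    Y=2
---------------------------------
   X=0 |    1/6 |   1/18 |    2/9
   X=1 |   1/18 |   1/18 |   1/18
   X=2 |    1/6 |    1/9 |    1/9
0.0144 dits

Mutual information: I(X;Y) = H(X) + H(Y) - H(X,Y)

Marginals:
P(X) = (4/9, 1/6, 7/18), H(X) = 0.4457 dits
P(Y) = (7/18, 2/9, 7/18), H(Y) = 0.4642 dits

Joint entropy: H(X,Y) = 0.8955 dits

I(X;Y) = 0.4457 + 0.4642 - 0.8955 = 0.0144 dits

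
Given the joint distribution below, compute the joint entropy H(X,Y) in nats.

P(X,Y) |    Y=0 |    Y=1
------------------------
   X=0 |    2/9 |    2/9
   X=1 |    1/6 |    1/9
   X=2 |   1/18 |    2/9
1.7061 nats

Joint entropy is H(X,Y) = -Σ_{x,y} p(x,y) log p(x,y).

Summing over all non-zero entries:
H(X,Y) = -[2/9·log_e(2/9) + 2/9·log_e(2/9) + 1/6·log_e(1/6) + 1/9·log_e(1/9) + 1/18·log_e(1/18) + 2/9·log_e(2/9)]
H(X,Y) = 1.7061 nats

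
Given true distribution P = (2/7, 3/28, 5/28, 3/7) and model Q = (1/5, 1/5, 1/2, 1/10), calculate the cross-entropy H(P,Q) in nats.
1.7429 nats

Cross-entropy: H(P,Q) = -Σ p(x) log q(x)

Alternatively: H(P,Q) = H(P) + D_KL(P||Q)
H(P) = 1.2680 nats
D_KL(P||Q) = 0.4749 nats

H(P,Q) = 1.2680 + 0.4749 = 1.7429 nats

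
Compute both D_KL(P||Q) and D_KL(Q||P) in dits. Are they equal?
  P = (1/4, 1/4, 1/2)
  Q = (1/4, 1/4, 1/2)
D_KL(P||Q) = 0.0000, D_KL(Q||P) = 0.0000

KL divergence is not symmetric: D_KL(P||Q) ≠ D_KL(Q||P) in general.

D_KL(P||Q) = 0.0000 dits
D_KL(Q||P) = 0.0000 dits

In this case they happen to be equal (to 4 decimal places).

This asymmetry is why KL divergence is not a true distance metric.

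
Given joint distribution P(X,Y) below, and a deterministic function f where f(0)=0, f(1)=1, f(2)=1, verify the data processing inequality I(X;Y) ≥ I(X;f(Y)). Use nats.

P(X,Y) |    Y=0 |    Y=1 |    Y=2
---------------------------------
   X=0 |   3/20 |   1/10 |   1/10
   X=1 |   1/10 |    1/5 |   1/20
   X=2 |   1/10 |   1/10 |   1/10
I(X;Y) = 0.0388, I(X;f(Y)) = 0.0081, inequality holds: 0.0388 ≥ 0.0081

Data Processing Inequality: For any Markov chain X → Y → Z, we have I(X;Y) ≥ I(X;Z).

Here Z = f(Y) is a deterministic function of Y, forming X → Y → Z.

Original I(X;Y) = 0.0388 nats

After applying f:
P(X,Z) where Z=f(Y):
- P(X,Z=0) = P(X,Y=0)
- P(X,Z=1) = P(X,Y=1) + P(X,Y=2)

I(X;Z) = I(X;f(Y)) = 0.0081 nats

Verification: 0.0388 ≥ 0.0081 ✓

Information cannot be created by processing; the function f can only lose information about X.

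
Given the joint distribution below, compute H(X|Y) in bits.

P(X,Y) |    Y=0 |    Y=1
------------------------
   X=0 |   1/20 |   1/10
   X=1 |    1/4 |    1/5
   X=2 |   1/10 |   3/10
1.3950 bits

Using the chain rule: H(X|Y) = H(X,Y) - H(Y)

First, compute H(X,Y) = 2.3660 bits

Marginal P(Y) = (2/5, 3/5)
H(Y) = 0.9710 bits

H(X|Y) = H(X,Y) - H(Y) = 2.3660 - 0.9710 = 1.3950 bits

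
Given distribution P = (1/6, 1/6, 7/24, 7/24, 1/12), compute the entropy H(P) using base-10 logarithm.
0.6615 dits

Shannon entropy is H(X) = -Σ p(x) log p(x).

For P = (1/6, 1/6, 7/24, 7/24, 1/12):
H = -1/6 × log_10(1/6) -1/6 × log_10(1/6) -7/24 × log_10(7/24) -7/24 × log_10(7/24) -1/12 × log_10(1/12)
H = 0.6615 dits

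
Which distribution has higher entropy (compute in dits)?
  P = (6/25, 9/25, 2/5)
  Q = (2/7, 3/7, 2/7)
Q

Computing entropies in dits:
H(P) = 0.4677
H(Q) = 0.4686

Distribution Q has higher entropy.

Intuition: The distribution closer to uniform (more spread out) has higher entropy.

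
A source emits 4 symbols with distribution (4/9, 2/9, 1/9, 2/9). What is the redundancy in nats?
0.1133 nats

Redundancy measures how far a source is from maximum entropy:
R = H_max - H(X)

Maximum entropy for 4 symbols: H_max = log_e(4) = 1.3863 nats
Actual entropy: H(X) = 1.2730 nats
Redundancy: R = 1.3863 - 1.2730 = 0.1133 nats

This redundancy represents potential for compression: the source could be compressed by 0.1133 nats per symbol.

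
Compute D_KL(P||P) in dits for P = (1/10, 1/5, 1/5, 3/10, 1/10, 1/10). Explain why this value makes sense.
0.0000 dits

KL divergence satisfies the Gibbs inequality: D_KL(P||Q) ≥ 0 for all distributions P, Q.

D_KL(P||Q) = Σ p(x) log(p(x)/q(x))
Each term is p(x) × log_10(p(x)/p(x)) = p(x) × log_10(1) = 0, so the sum is 0.
D_KL(P||Q) = 0.0000 dits

When P = Q, the KL divergence is exactly 0, as there is no 'divergence' between identical distributions.

This non-negativity is a fundamental property: relative entropy cannot be negative because it measures how different Q is from P.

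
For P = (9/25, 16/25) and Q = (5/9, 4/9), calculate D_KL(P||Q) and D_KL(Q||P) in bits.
D_KL(P||Q) = 0.1113, D_KL(Q||P) = 0.1139

KL divergence is not symmetric: D_KL(P||Q) ≠ D_KL(Q||P) in general.

D_KL(P||Q) = 0.1113 bits
D_KL(Q||P) = 0.1139 bits

No, they are not equal!

This asymmetry is why KL divergence is not a true distance metric.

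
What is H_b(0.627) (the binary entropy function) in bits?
0.9529 bits

The binary entropy function is:
H(p) = -p log(p) - (1-p) log(1-p)

H(0.627) = -0.627 × log_2(0.627) - 0.373 × log_2(0.373)
H(0.627) = 0.9529 bits

Note: Binary entropy is maximized at p=0.5 (H=1 bit) and minimized at p=0 or p=1 (H=0).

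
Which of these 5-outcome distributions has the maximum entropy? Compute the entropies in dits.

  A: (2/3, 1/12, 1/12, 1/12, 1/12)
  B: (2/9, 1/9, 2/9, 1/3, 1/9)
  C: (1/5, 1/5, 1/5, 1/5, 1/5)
C

For a discrete distribution over n outcomes, entropy is maximized by the uniform distribution.

Computing entropies:
H(A) = 0.4771 dits
H(B) = 0.6614 dits
H(C) = 0.6990 dits

The uniform distribution (where all probabilities equal 1/5) achieves the maximum entropy of log_10(5) = 0.6990 dits.

Distribution C has the highest entropy.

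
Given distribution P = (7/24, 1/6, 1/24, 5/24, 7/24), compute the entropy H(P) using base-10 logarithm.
0.6413 dits

Shannon entropy is H(X) = -Σ p(x) log p(x).

For P = (7/24, 1/6, 1/24, 5/24, 7/24):
H = -7/24 × log_10(7/24) -1/6 × log_10(1/6) -1/24 × log_10(1/24) -5/24 × log_10(5/24) -7/24 × log_10(7/24)
H = 0.6413 dits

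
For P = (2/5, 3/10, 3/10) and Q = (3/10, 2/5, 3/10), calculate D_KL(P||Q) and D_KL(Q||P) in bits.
D_KL(P||Q) = 0.0415, D_KL(Q||P) = 0.0415

KL divergence is not symmetric: D_KL(P||Q) ≠ D_KL(Q||P) in general.

D_KL(P||Q) = 0.0415 bits
D_KL(Q||P) = 0.0415 bits

In this case they happen to be equal (to 4 decimal places).

This asymmetry is why KL divergence is not a true distance metric.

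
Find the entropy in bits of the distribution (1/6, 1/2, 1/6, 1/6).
1.7925 bits

Shannon entropy is H(X) = -Σ p(x) log p(x).

For P = (1/6, 1/2, 1/6, 1/6):
H = -1/6 × log_2(1/6) -1/2 × log_2(1/2) -1/6 × log_2(1/6) -1/6 × log_2(1/6)
H = 1.7925 bits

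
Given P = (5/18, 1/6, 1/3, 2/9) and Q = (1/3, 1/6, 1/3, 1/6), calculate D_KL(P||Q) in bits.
0.0192 bits

KL divergence: D_KL(P||Q) = Σ p(x) log(p(x)/q(x))

Computing term by term:
  x=0: 5/18 × log_2[(5/18)/(1/3)] = 5/18 × -0.2630 = -0.0731
  x=1: 1/6 × log_2[(1/6)/(1/6)] = 1/6 × 0.0000 = 0.0000
  x=2: 1/3 × log_2[(1/3)/(1/3)] = 1/3 × 0.0000 = 0.0000
  x=3: 2/9 × log_2[(2/9)/(1/6)] = 2/9 × 0.4150 = 0.0922

D_KL(P||Q) = 0.0192 bits

Note: KL divergence is always non-negative and equals 0 iff P = Q.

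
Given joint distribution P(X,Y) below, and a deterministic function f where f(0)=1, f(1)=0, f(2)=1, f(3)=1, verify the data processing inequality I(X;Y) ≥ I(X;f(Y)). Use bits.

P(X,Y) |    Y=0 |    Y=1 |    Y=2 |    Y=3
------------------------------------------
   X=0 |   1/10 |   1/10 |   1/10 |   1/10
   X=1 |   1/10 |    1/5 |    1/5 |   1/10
I(X;Y) = 0.0200, I(X;f(Y)) = 0.0058, inequality holds: 0.0200 ≥ 0.0058

Data Processing Inequality: For any Markov chain X → Y → Z, we have I(X;Y) ≥ I(X;Z).

Here Z = f(Y) is a deterministic function of Y, forming X → Y → Z.

Original I(X;Y) = 0.0200 bits

After applying f:
P(X,Z) where Z=f(Y):
- P(X,Z=0) = P(X,Y=1)
- P(X,Z=1) = P(X,Y=0) + P(X,Y=2) + P(X,Y=3)

I(X;Z) = I(X;f(Y)) = 0.0058 bits

Verification: 0.0200 ≥ 0.0058 ✓

Information cannot be created by processing; the function f can only lose information about X.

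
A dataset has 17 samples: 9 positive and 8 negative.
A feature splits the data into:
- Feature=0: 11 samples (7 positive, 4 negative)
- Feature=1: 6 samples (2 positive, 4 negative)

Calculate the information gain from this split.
0.0615 bits

Information Gain = H(Y) - H(Y|Feature)

Before split:
P(positive) = 9/17 = 0.5294
H(Y) = 0.9975 bits

After split:
Feature=0: H = 0.9457 bits (weight = 11/17)
Feature=1: H = 0.9183 bits (weight = 6/17)
H(Y|Feature) = (11/17)×0.9457 + (6/17)×0.9183 = 0.9360 bits

Information Gain = 0.9975 - 0.9360 = 0.0615 bits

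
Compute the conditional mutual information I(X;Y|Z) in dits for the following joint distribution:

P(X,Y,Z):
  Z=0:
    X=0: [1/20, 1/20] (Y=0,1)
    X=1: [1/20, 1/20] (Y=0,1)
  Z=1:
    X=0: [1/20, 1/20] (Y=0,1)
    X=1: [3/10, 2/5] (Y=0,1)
0.0004 dits

Conditional mutual information: I(X;Y|Z) = H(X|Z) + H(Y|Z) - H(X,Y|Z)

H(Z) = 0.2173
H(X,Z) = 0.4084 → H(X|Z) = 0.1911
H(Y,Z) = 0.5156 → H(Y|Z) = 0.2983
H(X,Y,Z) = 0.7063 → H(X,Y|Z) = 0.4890

I(X;Y|Z) = 0.1911 + 0.2983 - 0.4890 = 0.0004 dits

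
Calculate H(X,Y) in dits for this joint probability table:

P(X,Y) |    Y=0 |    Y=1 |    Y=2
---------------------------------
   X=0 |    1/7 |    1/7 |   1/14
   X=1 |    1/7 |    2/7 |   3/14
0.7429 dits

Joint entropy is H(X,Y) = -Σ_{x,y} p(x,y) log p(x,y).

Summing over all non-zero entries:
H(X,Y) = -[1/7·log_10(1/7) + 1/7·log_10(1/7) + 1/14·log_10(1/14) + 1/7·log_10(1/7) + 2/7·log_10(2/7) + 3/14·log_10(3/14)]
H(X,Y) = 0.7429 dits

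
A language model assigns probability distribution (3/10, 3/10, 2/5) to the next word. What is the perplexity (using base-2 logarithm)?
2.9710

Perplexity is 2^H (or exp(H) for natural log).

First, H = -Σ p log p = 1.5710 bits
Perplexity = 2^1.5710 = 2.9710

Interpretation: The model's uncertainty is equivalent to choosing uniformly among 3.0 options.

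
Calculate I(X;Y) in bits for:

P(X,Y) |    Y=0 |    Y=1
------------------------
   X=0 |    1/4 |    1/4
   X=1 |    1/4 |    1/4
0.0000 bits

Mutual information: I(X;Y) = H(X) + H(Y) - H(X,Y)

Marginals:
P(X) = (1/2, 1/2), H(X) = 1.0000 bits
P(Y) = (1/2, 1/2), H(Y) = 1.0000 bits

Joint entropy: H(X,Y) = 2.0000 bits

I(X;Y) = 1.0000 + 1.0000 - 2.0000 = 0.0000 bits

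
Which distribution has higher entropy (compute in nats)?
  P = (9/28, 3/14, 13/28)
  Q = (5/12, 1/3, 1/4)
Q

Computing entropies in nats:
H(P) = 1.0511
H(Q) = 1.0776

Distribution Q has higher entropy.

Intuition: The distribution closer to uniform (more spread out) has higher entropy.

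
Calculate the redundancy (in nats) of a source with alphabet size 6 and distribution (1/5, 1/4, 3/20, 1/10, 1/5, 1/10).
0.0563 nats

Redundancy measures how far a source is from maximum entropy:
R = H_max - H(X)

Maximum entropy for 6 symbols: H_max = log_e(6) = 1.7918 nats
Actual entropy: H(X) = 1.7354 nats
Redundancy: R = 1.7918 - 1.7354 = 0.0563 nats

This redundancy represents potential for compression: the source could be compressed by 0.0563 nats per symbol.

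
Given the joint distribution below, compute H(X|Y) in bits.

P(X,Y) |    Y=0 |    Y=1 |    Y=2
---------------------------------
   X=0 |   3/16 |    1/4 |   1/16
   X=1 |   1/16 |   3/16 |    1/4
0.8595 bits

Using the chain rule: H(X|Y) = H(X,Y) - H(Y)

First, compute H(X,Y) = 2.4056 bits

Marginal P(Y) = (1/4, 7/16, 5/16)
H(Y) = 1.5462 bits

H(X|Y) = H(X,Y) - H(Y) = 2.4056 - 1.5462 = 0.8595 bits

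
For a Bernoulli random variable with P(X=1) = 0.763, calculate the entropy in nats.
0.5476 nats

The binary entropy function is:
H(p) = -p log(p) - (1-p) log(1-p)

H(0.763) = -0.763 × log_e(0.763) - 0.237 × log_e(0.237)
H(0.763) = 0.5476 nats

Note: Binary entropy is maximized at p=0.5 (H=1 bit) and minimized at p=0 or p=1 (H=0).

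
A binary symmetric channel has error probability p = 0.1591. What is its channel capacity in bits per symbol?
0.3678 bits

For a binary symmetric channel (BSC) with error probability p:
Capacity C = 1 - H(p) bits per symbol

where H(p) = -p log₂(p) - (1-p) log₂(1-p) is the binary entropy function.

H(0.1591) = 0.6322 bits
C = 1 - 0.6322 = 0.3678 bits per symbol

This means we can reliably transmit up to 0.3678 bits of information per channel use.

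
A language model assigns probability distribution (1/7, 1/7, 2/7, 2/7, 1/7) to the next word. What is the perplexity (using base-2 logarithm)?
4.7107

Perplexity is 2^H (or exp(H) for natural log).

First, H = -Σ p log p = 2.2359 bits
Perplexity = 2^2.2359 = 4.7107

Interpretation: The model's uncertainty is equivalent to choosing uniformly among 4.7 options.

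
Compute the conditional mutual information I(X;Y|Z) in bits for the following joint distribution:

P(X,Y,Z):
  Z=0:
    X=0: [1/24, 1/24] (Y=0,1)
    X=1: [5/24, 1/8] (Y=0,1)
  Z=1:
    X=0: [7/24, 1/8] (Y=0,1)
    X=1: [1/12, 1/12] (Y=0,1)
0.0177 bits

Conditional mutual information: I(X;Y|Z) = H(X|Z) + H(Y|Z) - H(X,Y|Z)

H(Z) = 0.9799
H(X,Z) = 1.7842 → H(X|Z) = 0.8043
H(Y,Z) = 1.9329 → H(Y|Z) = 0.9531
H(X,Y,Z) = 2.7195 → H(X,Y|Z) = 1.7396

I(X;Y|Z) = 0.8043 + 0.9531 - 1.7396 = 0.0177 bits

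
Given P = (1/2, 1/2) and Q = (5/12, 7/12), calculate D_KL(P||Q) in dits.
0.0061 dits

KL divergence: D_KL(P||Q) = Σ p(x) log(p(x)/q(x))

Computing term by term:
  x=0: 1/2 × log_10[(1/2)/(5/12)] = 1/2 × 0.0792 = 0.0396
  x=1: 1/2 × log_10[(1/2)/(7/12)] = 1/2 × -0.0669 = -0.0335

D_KL(P||Q) = 0.0061 dits

Note: KL divergence is always non-negative and equals 0 iff P = Q.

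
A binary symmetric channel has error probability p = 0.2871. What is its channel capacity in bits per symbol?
0.1351 bits

For a binary symmetric channel (BSC) with error probability p:
Capacity C = 1 - H(p) bits per symbol

where H(p) = -p log₂(p) - (1-p) log₂(1-p) is the binary entropy function.

H(0.2871) = 0.8649 bits
C = 1 - 0.8649 = 0.1351 bits per symbol

This means we can reliably transmit up to 0.1351 bits of information per channel use.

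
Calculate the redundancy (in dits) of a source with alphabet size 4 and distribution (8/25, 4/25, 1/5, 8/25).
0.0182 dits

Redundancy measures how far a source is from maximum entropy:
R = H_max - H(X)

Maximum entropy for 4 symbols: H_max = log_10(4) = 0.6021 dits
Actual entropy: H(X) = 0.5838 dits
Redundancy: R = 0.6021 - 0.5838 = 0.0182 dits

This redundancy represents potential for compression: the source could be compressed by 0.0182 dits per symbol.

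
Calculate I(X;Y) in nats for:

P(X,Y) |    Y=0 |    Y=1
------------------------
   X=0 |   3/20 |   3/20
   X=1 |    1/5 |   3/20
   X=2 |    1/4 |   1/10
0.0167 nats

Mutual information: I(X;Y) = H(X) + H(Y) - H(X,Y)

Marginals:
P(X) = (3/10, 7/20, 7/20), H(X) = 1.0961 nats
P(Y) = (3/5, 2/5), H(Y) = 0.6730 nats

Joint entropy: H(X,Y) = 1.7524 nats

I(X;Y) = 1.0961 + 0.6730 - 1.7524 = 0.0167 nats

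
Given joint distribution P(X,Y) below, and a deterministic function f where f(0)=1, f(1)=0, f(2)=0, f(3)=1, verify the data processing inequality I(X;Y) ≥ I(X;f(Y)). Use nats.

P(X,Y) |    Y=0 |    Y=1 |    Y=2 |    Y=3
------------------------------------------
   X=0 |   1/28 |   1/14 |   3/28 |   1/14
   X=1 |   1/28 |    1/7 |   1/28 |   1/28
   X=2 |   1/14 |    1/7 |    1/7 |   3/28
I(X;Y) = 0.0403, I(X;f(Y)) = 0.0038, inequality holds: 0.0403 ≥ 0.0038

Data Processing Inequality: For any Markov chain X → Y → Z, we have I(X;Y) ≥ I(X;Z).

Here Z = f(Y) is a deterministic function of Y, forming X → Y → Z.

Original I(X;Y) = 0.0403 nats

After applying f:
P(X,Z) where Z=f(Y):
- P(X,Z=0) = P(X,Y=1) + P(X,Y=2)
- P(X,Z=1) = P(X,Y=0) + P(X,Y=3)

I(X;Z) = I(X;f(Y)) = 0.0038 nats

Verification: 0.0403 ≥ 0.0038 ✓

Information cannot be created by processing; the function f can only lose information about X.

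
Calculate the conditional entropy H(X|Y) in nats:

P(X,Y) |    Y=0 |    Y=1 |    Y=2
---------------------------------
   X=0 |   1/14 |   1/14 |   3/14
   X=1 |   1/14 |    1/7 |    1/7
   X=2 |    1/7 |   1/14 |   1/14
1.0276 nats

Using the chain rule: H(X|Y) = H(X,Y) - H(Y)

First, compute H(X,Y) = 2.1066 nats

Marginal P(Y) = (2/7, 2/7, 3/7)
H(Y) = 1.0790 nats

H(X|Y) = H(X,Y) - H(Y) = 2.1066 - 1.0790 = 1.0276 nats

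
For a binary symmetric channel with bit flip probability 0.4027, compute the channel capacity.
0.0275 bits

For a binary symmetric channel (BSC) with error probability p:
Capacity C = 1 - H(p) bits per symbol

where H(p) = -p log₂(p) - (1-p) log₂(1-p) is the binary entropy function.

H(0.4027) = 0.9725 bits
C = 1 - 0.9725 = 0.0275 bits per symbol

This means we can reliably transmit up to 0.0275 bits of information per channel use.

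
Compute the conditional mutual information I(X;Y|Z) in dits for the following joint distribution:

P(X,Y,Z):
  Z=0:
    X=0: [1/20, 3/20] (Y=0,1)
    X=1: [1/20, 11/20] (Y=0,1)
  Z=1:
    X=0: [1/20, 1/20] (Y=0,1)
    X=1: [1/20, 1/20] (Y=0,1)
0.0073 dits

Conditional mutual information: I(X;Y|Z) = H(X|Z) + H(Y|Z) - H(X,Y|Z)

H(Z) = 0.2173
H(X,Z) = 0.4729 → H(X|Z) = 0.2556
H(Y,Z) = 0.4084 → H(Y|Z) = 0.1911
H(X,Y,Z) = 0.6567 → H(X,Y|Z) = 0.4394

I(X;Y|Z) = 0.2556 + 0.1911 - 0.4394 = 0.0073 dits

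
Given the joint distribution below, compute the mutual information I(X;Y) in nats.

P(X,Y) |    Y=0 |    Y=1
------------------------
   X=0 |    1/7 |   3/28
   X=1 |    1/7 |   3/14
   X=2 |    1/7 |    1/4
0.0143 nats

Mutual information: I(X;Y) = H(X) + H(Y) - H(X,Y)

Marginals:
P(X) = (1/4, 5/14, 11/28), H(X) = 1.0813 nats
P(Y) = (3/7, 4/7), H(Y) = 0.6829 nats

Joint entropy: H(X,Y) = 1.7499 nats

I(X;Y) = 1.0813 + 0.6829 - 1.7499 = 0.0143 nats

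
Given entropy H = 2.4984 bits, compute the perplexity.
5.6506

Perplexity is 2^H (or exp(H) for natural log).

H = 2.4984 bits
Perplexity = 2^2.4984 = 5.6506

Interpretation: The model's uncertainty is equivalent to choosing uniformly among 5.7 options.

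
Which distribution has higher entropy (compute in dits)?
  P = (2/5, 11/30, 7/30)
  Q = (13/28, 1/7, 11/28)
P

Computing entropies in dits:
H(P) = 0.4664
H(Q) = 0.4348

Distribution P has higher entropy.

Intuition: The distribution closer to uniform (more spread out) has higher entropy.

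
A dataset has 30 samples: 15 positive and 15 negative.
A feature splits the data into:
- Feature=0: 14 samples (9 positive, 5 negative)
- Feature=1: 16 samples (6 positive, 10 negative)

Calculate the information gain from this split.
0.0522 bits

Information Gain = H(Y) - H(Y|Feature)

Before split:
P(positive) = 15/30 = 0.5000
H(Y) = 1.0000 bits

After split:
Feature=0: H = 0.9403 bits (weight = 14/30)
Feature=1: H = 0.9544 bits (weight = 16/30)
H(Y|Feature) = (14/30)×0.9403 + (16/30)×0.9544 = 0.9478 bits

Information Gain = 1.0000 - 0.9478 = 0.0522 bits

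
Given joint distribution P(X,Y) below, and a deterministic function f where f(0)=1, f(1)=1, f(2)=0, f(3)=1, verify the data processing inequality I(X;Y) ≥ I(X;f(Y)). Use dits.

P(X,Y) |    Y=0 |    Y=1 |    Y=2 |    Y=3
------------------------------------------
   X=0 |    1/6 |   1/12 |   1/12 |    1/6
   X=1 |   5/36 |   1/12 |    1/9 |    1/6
I(X;Y) = 0.0014, I(X;f(Y)) = 0.0011, inequality holds: 0.0014 ≥ 0.0011

Data Processing Inequality: For any Markov chain X → Y → Z, we have I(X;Y) ≥ I(X;Z).

Here Z = f(Y) is a deterministic function of Y, forming X → Y → Z.

Original I(X;Y) = 0.0014 dits

After applying f:
P(X,Z) where Z=f(Y):
- P(X,Z=0) = P(X,Y=2)
- P(X,Z=1) = P(X,Y=0) + P(X,Y=1) + P(X,Y=3)

I(X;Z) = I(X;f(Y)) = 0.0011 dits

Verification: 0.0014 ≥ 0.0011 ✓

Information cannot be created by processing; the function f can only lose information about X.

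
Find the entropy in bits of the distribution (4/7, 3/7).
0.9852 bits

Shannon entropy is H(X) = -Σ p(x) log p(x).

For P = (4/7, 3/7):
H = -4/7 × log_2(4/7) -3/7 × log_2(3/7)
H = 0.9852 bits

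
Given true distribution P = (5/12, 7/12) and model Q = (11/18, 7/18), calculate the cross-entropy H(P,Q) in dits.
0.3284 dits

Cross-entropy: H(P,Q) = -Σ p(x) log q(x)

Alternatively: H(P,Q) = H(P) + D_KL(P||Q)
H(P) = 0.2950 dits
D_KL(P||Q) = 0.0334 dits

H(P,Q) = 0.2950 + 0.0334 = 0.3284 dits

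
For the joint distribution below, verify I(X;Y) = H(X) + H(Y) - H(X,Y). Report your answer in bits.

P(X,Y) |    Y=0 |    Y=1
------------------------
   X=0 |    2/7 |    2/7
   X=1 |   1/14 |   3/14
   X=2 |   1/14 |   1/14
I(X;Y) = 0.0391 bits

Mutual information has multiple equivalent forms:
- I(X;Y) = H(X) - H(X|Y)
- I(X;Y) = H(Y) - H(Y|X)
- I(X;Y) = H(X) + H(Y) - H(X,Y)

Computing all quantities:
H(X) = 1.3788, H(Y) = 0.9852, H(X,Y) = 2.3249
H(X|Y) = 1.3396, H(Y|X) = 0.9461

Verification:
H(X) - H(X|Y) = 1.3788 - 1.3396 = 0.0391
H(Y) - H(Y|X) = 0.9852 - 0.9461 = 0.0391
H(X) + H(Y) - H(X,Y) = 1.3788 + 0.9852 - 2.3249 = 0.0391

All forms give I(X;Y) = 0.0391 bits. ✓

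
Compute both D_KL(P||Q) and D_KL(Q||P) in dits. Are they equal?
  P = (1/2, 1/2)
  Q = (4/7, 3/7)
D_KL(P||Q) = 0.0045, D_KL(Q||P) = 0.0044

KL divergence is not symmetric: D_KL(P||Q) ≠ D_KL(Q||P) in general.

D_KL(P||Q) = 0.0045 dits
D_KL(Q||P) = 0.0044 dits

No, they are not equal!

This asymmetry is why KL divergence is not a true distance metric.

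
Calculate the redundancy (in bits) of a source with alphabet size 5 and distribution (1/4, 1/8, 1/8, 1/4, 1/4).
0.0719 bits

Redundancy measures how far a source is from maximum entropy:
R = H_max - H(X)

Maximum entropy for 5 symbols: H_max = log_2(5) = 2.3219 bits
Actual entropy: H(X) = 2.2500 bits
Redundancy: R = 2.3219 - 2.2500 = 0.0719 bits

This redundancy represents potential for compression: the source could be compressed by 0.0719 bits per symbol.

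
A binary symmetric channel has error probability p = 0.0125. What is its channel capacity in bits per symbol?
0.9031 bits

For a binary symmetric channel (BSC) with error probability p:
Capacity C = 1 - H(p) bits per symbol

where H(p) = -p log₂(p) - (1-p) log₂(1-p) is the binary entropy function.

H(0.0125) = 0.0969 bits
C = 1 - 0.0969 = 0.9031 bits per symbol

This means we can reliably transmit up to 0.9031 bits of information per channel use.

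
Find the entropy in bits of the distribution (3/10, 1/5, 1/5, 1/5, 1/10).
2.2464 bits

Shannon entropy is H(X) = -Σ p(x) log p(x).

For P = (3/10, 1/5, 1/5, 1/5, 1/10):
H = -3/10 × log_2(3/10) -1/5 × log_2(1/5) -1/5 × log_2(1/5) -1/5 × log_2(1/5) -1/10 × log_2(1/10)
H = 2.2464 bits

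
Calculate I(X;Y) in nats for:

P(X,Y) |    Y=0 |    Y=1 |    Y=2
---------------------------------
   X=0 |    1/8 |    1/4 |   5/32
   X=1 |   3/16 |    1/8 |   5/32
0.0256 nats

Mutual information: I(X;Y) = H(X) + H(Y) - H(X,Y)

Marginals:
P(X) = (17/32, 15/32), H(X) = 0.6912 nats
P(Y) = (5/16, 3/8, 5/16), H(Y) = 1.0948 nats

Joint entropy: H(X,Y) = 1.7604 nats

I(X;Y) = 0.6912 + 1.0948 - 1.7604 = 0.0256 nats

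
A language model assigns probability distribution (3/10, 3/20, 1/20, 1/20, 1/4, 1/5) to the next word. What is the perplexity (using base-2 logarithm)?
5.0218

Perplexity is 2^H (or exp(H) for natural log).

First, H = -Σ p log p = 2.3282 bits
Perplexity = 2^2.3282 = 5.0218

Interpretation: The model's uncertainty is equivalent to choosing uniformly among 5.0 options.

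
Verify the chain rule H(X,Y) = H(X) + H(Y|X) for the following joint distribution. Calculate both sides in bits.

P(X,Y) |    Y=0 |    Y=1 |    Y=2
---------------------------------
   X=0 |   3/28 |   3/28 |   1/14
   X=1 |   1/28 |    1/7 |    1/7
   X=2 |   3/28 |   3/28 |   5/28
H(X,Y) = 3.0706, H(X) = 1.5722, H(Y|X) = 1.4984 (all in bits)

Chain rule: H(X,Y) = H(X) + H(Y|X)

Left side — joint entropy directly:
H(X,Y) = -Σ p(x,y) log p(x,y) = 3.0706 bits

Right side — compute H(Y|X) from the conditional distributions:
P(X) = (2/7, 9/28, 11/28), so H(X) = 1.5722 bits
H(Y|X) = Σ_x P(X=x) · H(Y|X=x):
  P(Y|X=0) = (3/8, 3/8, 1/4), H(Y|X=0) = 1.5613, weight P(X=0) = 2/7
  P(Y|X=1) = (1/9, 4/9, 4/9), H(Y|X=1) = 1.3921, weight P(X=1) = 9/28
  P(Y|X=2) = (3/11, 3/11, 5/11), H(Y|X=2) = 1.5395, weight P(X=2) = 11/28
H(Y|X) = 1.4984 bits

H(X) + H(Y|X) = 1.5722 + 1.4984 = 3.0706 bits

Both sides equal 3.0706 bits. ✓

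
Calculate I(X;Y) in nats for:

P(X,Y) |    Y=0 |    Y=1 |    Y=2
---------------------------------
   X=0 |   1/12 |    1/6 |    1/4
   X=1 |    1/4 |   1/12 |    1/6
0.0662 nats

Mutual information: I(X;Y) = H(X) + H(Y) - H(X,Y)

Marginals:
P(X) = (1/2, 1/2), H(X) = 0.6931 nats
P(Y) = (1/3, 1/4, 5/12), H(Y) = 1.0776 nats

Joint entropy: H(X,Y) = 1.7046 nats

I(X;Y) = 0.6931 + 1.0776 - 1.7046 = 0.0662 nats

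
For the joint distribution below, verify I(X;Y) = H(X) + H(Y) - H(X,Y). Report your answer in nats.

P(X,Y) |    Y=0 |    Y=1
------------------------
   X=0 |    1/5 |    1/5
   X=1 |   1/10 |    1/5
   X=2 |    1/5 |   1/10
I(X;Y) = 0.0340 nats

Mutual information has multiple equivalent forms:
- I(X;Y) = H(X) - H(X|Y)
- I(X;Y) = H(Y) - H(Y|X)
- I(X;Y) = H(X) + H(Y) - H(X,Y)

Computing all quantities:
H(X) = 1.0889, H(Y) = 0.6931, H(X,Y) = 1.7481
H(X|Y) = 1.0549, H(Y|X) = 0.6592

Verification:
H(X) - H(X|Y) = 1.0889 - 1.0549 = 0.0340
H(Y) - H(Y|X) = 0.6931 - 0.6592 = 0.0340
H(X) + H(Y) - H(X,Y) = 1.0889 + 0.6931 - 1.7481 = 0.0340

All forms give I(X;Y) = 0.0340 nats. ✓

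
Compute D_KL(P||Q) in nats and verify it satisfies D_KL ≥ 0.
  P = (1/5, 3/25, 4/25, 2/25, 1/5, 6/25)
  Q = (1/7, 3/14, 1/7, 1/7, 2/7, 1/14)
0.1890 nats

KL divergence satisfies the Gibbs inequality: D_KL(P||Q) ≥ 0 for all distributions P, Q.

D_KL(P||Q) = Σ p(x) log(p(x)/q(x))
Term by term:
  x=0: 1/5 × log_e[(1/5)/(1/7)] = 0.0673
  x=1: 3/25 × log_e[(3/25)/(3/14)] = -0.0696
  x=2: 4/25 × log_e[(4/25)/(1/7)] = 0.0181
  x=3: 2/25 × log_e[(2/25)/(1/7)] = -0.0464
  x=4: 1/5 × log_e[(1/5)/(2/7)] = -0.0713
  x=5: 6/25 × log_e[(6/25)/(1/14)] = 0.2909
D_KL(P||Q) = 0.1890 nats

D_KL(P||Q) = 0.1890 ≥ 0 ✓

This non-negativity is a fundamental property: relative entropy cannot be negative because it measures how different Q is from P.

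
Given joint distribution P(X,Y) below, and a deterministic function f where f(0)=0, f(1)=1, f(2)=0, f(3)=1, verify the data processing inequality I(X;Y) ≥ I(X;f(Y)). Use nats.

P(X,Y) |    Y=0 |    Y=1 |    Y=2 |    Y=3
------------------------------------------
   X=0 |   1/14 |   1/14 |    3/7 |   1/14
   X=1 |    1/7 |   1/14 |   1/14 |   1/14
I(X;Y) = 0.1123, I(X;f(Y)) = 0.0174, inequality holds: 0.1123 ≥ 0.0174

Data Processing Inequality: For any Markov chain X → Y → Z, we have I(X;Y) ≥ I(X;Z).

Here Z = f(Y) is a deterministic function of Y, forming X → Y → Z.

Original I(X;Y) = 0.1123 nats

After applying f:
P(X,Z) where Z=f(Y):
- P(X,Z=0) = P(X,Y=0) + P(X,Y=2)
- P(X,Z=1) = P(X,Y=1) + P(X,Y=3)

I(X;Z) = I(X;f(Y)) = 0.0174 nats

Verification: 0.1123 ≥ 0.0174 ✓

Information cannot be created by processing; the function f can only lose information about X.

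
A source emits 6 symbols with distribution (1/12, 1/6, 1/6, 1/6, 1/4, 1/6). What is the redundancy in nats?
0.0436 nats

Redundancy measures how far a source is from maximum entropy:
R = H_max - H(X)

Maximum entropy for 6 symbols: H_max = log_e(6) = 1.7918 nats
Actual entropy: H(X) = 1.7482 nats
Redundancy: R = 1.7918 - 1.7482 = 0.0436 nats

This redundancy represents potential for compression: the source could be compressed by 0.0436 nats per symbol.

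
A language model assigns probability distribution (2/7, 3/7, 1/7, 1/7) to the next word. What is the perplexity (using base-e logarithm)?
3.5860

Perplexity is e^H (or exp(H) for natural log).

First, H = -Σ p log p = 1.2770 nats
Perplexity = e^1.2770 = 3.5860

Interpretation: The model's uncertainty is equivalent to choosing uniformly among 3.6 options.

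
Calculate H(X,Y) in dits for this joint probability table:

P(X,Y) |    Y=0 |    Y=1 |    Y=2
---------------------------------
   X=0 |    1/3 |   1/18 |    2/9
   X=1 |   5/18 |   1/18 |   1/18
0.6679 dits

Joint entropy is H(X,Y) = -Σ_{x,y} p(x,y) log p(x,y).

Summing over all non-zero entries:
H(X,Y) = -[1/3·log_10(1/3) + 1/18·log_10(1/18) + 2/9·log_10(2/9) + 5/18·log_10(5/18) + 1/18·log_10(1/18) + 1/18·log_10(1/18)]
H(X,Y) = 0.6679 dits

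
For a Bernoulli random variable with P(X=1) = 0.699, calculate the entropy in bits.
0.8825 bits

The binary entropy function is:
H(p) = -p log(p) - (1-p) log(1-p)

H(0.699) = -0.699 × log_2(0.699) - 0.301 × log_2(0.301)
H(0.699) = 0.8825 bits

Note: Binary entropy is maximized at p=0.5 (H=1 bit) and minimized at p=0 or p=1 (H=0).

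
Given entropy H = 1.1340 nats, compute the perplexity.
3.1081

Perplexity is e^H (or exp(H) for natural log).

H = 1.1340 nats
Perplexity = e^1.1340 = 3.1081

Interpretation: The model's uncertainty is equivalent to choosing uniformly among 3.1 options.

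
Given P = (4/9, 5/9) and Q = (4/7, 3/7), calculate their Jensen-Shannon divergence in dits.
0.0035 dits

Jensen-Shannon divergence is:
JSD(P||Q) = 0.5 × D_KL(P||M) + 0.5 × D_KL(Q||M)
where M = 0.5 × (P + Q) is the mixture distribution.

M = 0.5 × (4/9, 5/9) + 0.5 × (4/7, 3/7) = (0.507937, 0.492063)

D_KL(P||M) = 0.0035 dits
D_KL(Q||M) = 0.0035 dits

JSD(P||Q) = 0.5 × 0.0035 + 0.5 × 0.0035 = 0.0035 dits

Unlike KL divergence, JSD is symmetric and bounded: 0 ≤ JSD ≤ log(2).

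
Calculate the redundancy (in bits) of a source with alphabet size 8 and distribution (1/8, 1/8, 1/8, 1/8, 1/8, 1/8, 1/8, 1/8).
0.0000 bits

Redundancy measures how far a source is from maximum entropy:
R = H_max - H(X)

Maximum entropy for 8 symbols: H_max = log_2(8) = 3.0000 bits
Actual entropy: H(X) = 3.0000 bits
Redundancy: R = 3.0000 - 3.0000 = 0.0000 bits

This redundancy represents potential for compression: the source could be compressed by 0.0000 bits per symbol.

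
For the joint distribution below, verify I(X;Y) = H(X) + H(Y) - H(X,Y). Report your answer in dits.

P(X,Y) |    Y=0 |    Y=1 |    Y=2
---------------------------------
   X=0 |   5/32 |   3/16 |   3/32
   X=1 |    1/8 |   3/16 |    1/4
I(X;Y) = 0.0134 dits

Mutual information has multiple equivalent forms:
- I(X;Y) = H(X) - H(X|Y)
- I(X;Y) = H(Y) - H(Y|X)
- I(X;Y) = H(X) + H(Y) - H(X,Y)

Computing all quantities:
H(X) = 0.2976, H(Y) = 0.4741, H(X,Y) = 0.7584
H(X|Y) = 0.2843, H(Y|X) = 0.4607

Verification:
H(X) - H(X|Y) = 0.2976 - 0.2843 = 0.0134
H(Y) - H(Y|X) = 0.4741 - 0.4607 = 0.0134
H(X) + H(Y) - H(X,Y) = 0.2976 + 0.4741 - 0.7584 = 0.0134

All forms give I(X;Y) = 0.0134 dits. ✓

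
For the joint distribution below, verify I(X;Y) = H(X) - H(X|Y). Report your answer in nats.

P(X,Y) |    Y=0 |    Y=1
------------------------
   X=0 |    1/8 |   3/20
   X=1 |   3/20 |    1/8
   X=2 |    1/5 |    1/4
I(X;Y) = 0.0038 nats

Mutual information has multiple equivalent forms:
- I(X;Y) = H(X) - H(X|Y)
- I(X;Y) = H(Y) - H(Y|X)
- I(X;Y) = H(X) + H(Y) - H(X,Y)

Computing all quantities:
H(X) = 1.0694, H(Y) = 0.6919, H(X,Y) = 1.7575
H(X|Y) = 1.0656, H(Y|X) = 0.6881

Verification:
H(X) - H(X|Y) = 1.0694 - 1.0656 = 0.0038
H(Y) - H(Y|X) = 0.6919 - 0.6881 = 0.0038
H(X) + H(Y) - H(X,Y) = 1.0694 + 0.6919 - 1.7575 = 0.0038

All forms give I(X;Y) = 0.0038 nats. ✓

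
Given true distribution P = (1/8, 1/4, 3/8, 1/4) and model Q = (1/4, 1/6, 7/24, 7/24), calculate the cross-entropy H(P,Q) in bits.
2.0072 bits

Cross-entropy: H(P,Q) = -Σ p(x) log q(x)

Alternatively: H(P,Q) = H(P) + D_KL(P||Q)
H(P) = 1.9056 bits
D_KL(P||Q) = 0.1016 bits

H(P,Q) = 1.9056 + 0.1016 = 2.0072 bits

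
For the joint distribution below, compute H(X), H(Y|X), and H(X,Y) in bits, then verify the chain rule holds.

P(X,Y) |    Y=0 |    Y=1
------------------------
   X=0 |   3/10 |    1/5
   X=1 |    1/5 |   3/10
H(X,Y) = 1.9710, H(X) = 1.0000, H(Y|X) = 0.9710 (all in bits)

Chain rule: H(X,Y) = H(X) + H(Y|X)

Left side — joint entropy directly:
H(X,Y) = -Σ p(x,y) log p(x,y) = 1.9710 bits

Right side — compute H(Y|X) from the conditional distributions:
P(X) = (1/2, 1/2), so H(X) = 1.0000 bits
H(Y|X) = Σ_x P(X=x) · H(Y|X=x):
  P(Y|X=0) = (3/5, 2/5), H(Y|X=0) = 0.9710, weight P(X=0) = 1/2
  P(Y|X=1) = (2/5, 3/5), H(Y|X=1) = 0.9710, weight P(X=1) = 1/2
H(Y|X) = 0.9710 bits

H(X) + H(Y|X) = 1.0000 + 0.9710 = 1.9710 bits

Both sides equal 1.9710 bits. ✓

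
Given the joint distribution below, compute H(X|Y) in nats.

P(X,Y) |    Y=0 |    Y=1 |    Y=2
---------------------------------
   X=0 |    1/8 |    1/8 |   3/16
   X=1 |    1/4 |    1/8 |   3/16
0.6719 nats

Using the chain rule: H(X|Y) = H(X,Y) - H(Y)

First, compute H(X,Y) = 1.7541 nats

Marginal P(Y) = (3/8, 1/4, 3/8)
H(Y) = 1.0822 nats

H(X|Y) = H(X,Y) - H(Y) = 1.7541 - 1.0822 = 0.6719 nats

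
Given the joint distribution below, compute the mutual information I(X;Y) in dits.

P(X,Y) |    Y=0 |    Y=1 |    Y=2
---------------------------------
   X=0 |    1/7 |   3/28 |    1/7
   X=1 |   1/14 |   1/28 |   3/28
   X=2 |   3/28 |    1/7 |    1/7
0.0072 dits

Mutual information: I(X;Y) = H(X) + H(Y) - H(X,Y)

Marginals:
P(X) = (11/28, 3/14, 11/28), H(X) = 0.4622 dits
P(Y) = (9/28, 2/7, 11/28), H(Y) = 0.4733 dits

Joint entropy: H(X,Y) = 0.9283 dits

I(X;Y) = 0.4622 + 0.4733 - 0.9283 = 0.0072 dits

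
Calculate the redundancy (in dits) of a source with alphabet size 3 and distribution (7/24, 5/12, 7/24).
0.0066 dits

Redundancy measures how far a source is from maximum entropy:
R = H_max - H(X)

Maximum entropy for 3 symbols: H_max = log_10(3) = 0.4771 dits
Actual entropy: H(X) = 0.4706 dits
Redundancy: R = 0.4771 - 0.4706 = 0.0066 dits

This redundancy represents potential for compression: the source could be compressed by 0.0066 dits per symbol.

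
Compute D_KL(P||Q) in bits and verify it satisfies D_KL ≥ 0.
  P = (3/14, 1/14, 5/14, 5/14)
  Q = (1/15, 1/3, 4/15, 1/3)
0.3883 bits

KL divergence satisfies the Gibbs inequality: D_KL(P||Q) ≥ 0 for all distributions P, Q.

D_KL(P||Q) = Σ p(x) log(p(x)/q(x))
Term by term:
  x=0: 3/14 × log_2[(3/14)/(1/15)] = 0.3610
  x=1: 1/14 × log_2[(1/14)/(1/3)] = -0.1587
  x=2: 5/14 × log_2[(5/14)/(4/15)] = 0.1505
  x=3: 5/14 × log_2[(5/14)/(1/3)] = 0.0355
D_KL(P||Q) = 0.3883 bits

D_KL(P||Q) = 0.3883 ≥ 0 ✓

This non-negativity is a fundamental property: relative entropy cannot be negative because it measures how different Q is from P.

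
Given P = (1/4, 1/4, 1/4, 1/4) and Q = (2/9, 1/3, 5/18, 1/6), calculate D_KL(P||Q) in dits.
0.0141 dits

KL divergence: D_KL(P||Q) = Σ p(x) log(p(x)/q(x))

Computing term by term:
  x=0: 1/4 × log_10[(1/4)/(2/9)] = 1/4 × 0.0512 = 0.0128
  x=1: 1/4 × log_10[(1/4)/(1/3)] = 1/4 × -0.1249 = -0.0312
  x=2: 1/4 × log_10[(1/4)/(5/18)] = 1/4 × -0.0458 = -0.0114
  x=3: 1/4 × log_10[(1/4)/(1/6)] = 1/4 × 0.1761 = 0.0440

D_KL(P||Q) = 0.0141 dits

Note: KL divergence is always non-negative and equals 0 iff P = Q.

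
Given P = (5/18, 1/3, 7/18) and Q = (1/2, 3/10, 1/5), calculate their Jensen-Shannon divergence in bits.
0.0461 bits

Jensen-Shannon divergence is:
JSD(P||Q) = 0.5 × D_KL(P||M) + 0.5 × D_KL(Q||M)
where M = 0.5 × (P + Q) is the mixture distribution.

M = 0.5 × (5/18, 1/3, 7/18) + 0.5 × (1/2, 3/10, 1/5) = (7/18, 0.316667, 0.294444)

D_KL(P||M) = 0.0459 bits
D_KL(Q||M) = 0.0463 bits

JSD(P||Q) = 0.5 × 0.0459 + 0.5 × 0.0463 = 0.0461 bits

Unlike KL divergence, JSD is symmetric and bounded: 0 ≤ JSD ≤ log(2).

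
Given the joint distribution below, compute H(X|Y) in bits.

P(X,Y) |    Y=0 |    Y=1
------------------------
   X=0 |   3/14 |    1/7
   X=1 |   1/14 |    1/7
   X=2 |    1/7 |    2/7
1.4825 bits

Using the chain rule: H(X|Y) = H(X,Y) - H(Y)

First, compute H(X,Y) = 2.4677 bits

Marginal P(Y) = (3/7, 4/7)
H(Y) = 0.9852 bits

H(X|Y) = H(X,Y) - H(Y) = 2.4677 - 0.9852 = 1.4825 bits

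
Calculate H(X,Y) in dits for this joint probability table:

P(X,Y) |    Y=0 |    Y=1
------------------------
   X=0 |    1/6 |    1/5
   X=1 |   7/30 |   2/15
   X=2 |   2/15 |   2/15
0.7670 dits

Joint entropy is H(X,Y) = -Σ_{x,y} p(x,y) log p(x,y).

Summing over all non-zero entries:
H(X,Y) = -[1/6·log_10(1/6) + 1/5·log_10(1/5) + 7/30·log_10(7/30) + 2/15·log_10(2/15) + 2/15·log_10(2/15) + 2/15·log_10(2/15)]
H(X,Y) = 0.7670 dits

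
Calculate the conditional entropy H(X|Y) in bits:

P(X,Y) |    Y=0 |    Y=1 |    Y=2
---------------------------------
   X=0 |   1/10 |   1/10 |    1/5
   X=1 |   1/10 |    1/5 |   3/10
0.9610 bits

Using the chain rule: H(X|Y) = H(X,Y) - H(Y)

First, compute H(X,Y) = 2.4464 bits

Marginal P(Y) = (1/5, 3/10, 1/2)
H(Y) = 1.4855 bits

H(X|Y) = H(X,Y) - H(Y) = 2.4464 - 1.4855 = 0.9610 bits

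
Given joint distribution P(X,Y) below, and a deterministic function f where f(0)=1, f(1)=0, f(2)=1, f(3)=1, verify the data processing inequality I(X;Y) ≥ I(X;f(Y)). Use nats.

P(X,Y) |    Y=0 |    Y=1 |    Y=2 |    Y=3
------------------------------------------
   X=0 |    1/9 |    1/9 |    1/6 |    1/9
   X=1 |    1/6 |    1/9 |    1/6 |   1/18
I(X;Y) = 0.0150, I(X;f(Y)) = 0.0000, inequality holds: 0.0150 ≥ 0.0000

Data Processing Inequality: For any Markov chain X → Y → Z, we have I(X;Y) ≥ I(X;Z).

Here Z = f(Y) is a deterministic function of Y, forming X → Y → Z.

Original I(X;Y) = 0.0150 nats

After applying f:
P(X,Z) where Z=f(Y):
- P(X,Z=0) = P(X,Y=1)
- P(X,Z=1) = P(X,Y=0) + P(X,Y=2) + P(X,Y=3)

I(X;Z) = I(X;f(Y)) = 0.0000 nats

Verification: 0.0150 ≥ 0.0000 ✓

Information cannot be created by processing; the function f can only lose information about X.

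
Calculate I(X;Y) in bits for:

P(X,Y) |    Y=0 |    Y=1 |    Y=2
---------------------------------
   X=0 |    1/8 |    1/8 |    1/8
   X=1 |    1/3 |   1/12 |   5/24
0.0466 bits

Mutual information: I(X;Y) = H(X) + H(Y) - H(X,Y)

Marginals:
P(X) = (3/8, 5/8), H(X) = 0.9544 bits
P(Y) = (11/24, 5/24, 1/3), H(Y) = 1.5157 bits

Joint entropy: H(X,Y) = 2.4235 bits

I(X;Y) = 0.9544 + 1.5157 - 2.4235 = 0.0466 bits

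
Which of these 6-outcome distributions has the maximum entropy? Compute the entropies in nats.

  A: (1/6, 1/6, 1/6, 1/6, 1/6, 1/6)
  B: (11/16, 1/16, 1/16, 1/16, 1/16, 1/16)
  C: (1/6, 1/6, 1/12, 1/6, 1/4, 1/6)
A

For a discrete distribution over n outcomes, entropy is maximized by the uniform distribution.

Computing entropies:
H(A) = 1.7918 nats
H(B) = 1.1240 nats
H(C) = 1.7482 nats

The uniform distribution (where all probabilities equal 1/6) achieves the maximum entropy of log_e(6) = 1.7918 nats.

Distribution A has the highest entropy.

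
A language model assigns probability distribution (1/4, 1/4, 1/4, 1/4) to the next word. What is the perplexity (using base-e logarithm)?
4.0000

Perplexity is e^H (or exp(H) for natural log).

First, H = -Σ p log p = 1.3863 nats
Perplexity = e^1.3863 = 4.0000

Interpretation: The model's uncertainty is equivalent to choosing uniformly among 4.0 options.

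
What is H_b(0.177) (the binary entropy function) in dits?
0.2027 dits

The binary entropy function is:
H(p) = -p log(p) - (1-p) log(1-p)

H(0.177) = -0.177 × log_10(0.177) - 0.823 × log_10(0.823)
H(0.177) = 0.2027 dits

Note: Binary entropy is maximized at p=0.5 (H=1 bit) and minimized at p=0 or p=1 (H=0).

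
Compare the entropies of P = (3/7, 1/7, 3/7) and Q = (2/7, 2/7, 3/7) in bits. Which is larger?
Q

Computing entropies in bits:
H(P) = 1.4488
H(Q) = 1.5567

Distribution Q has higher entropy.

Intuition: The distribution closer to uniform (more spread out) has higher entropy.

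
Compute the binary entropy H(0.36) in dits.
0.2838 dits

The binary entropy function is:
H(p) = -p log(p) - (1-p) log(1-p)

H(0.36) = -0.36 × log_10(0.36) - 0.64 × log_10(0.64)
H(0.36) = 0.2838 dits

Note: Binary entropy is maximized at p=0.5 (H=1 bit) and minimized at p=0 or p=1 (H=0).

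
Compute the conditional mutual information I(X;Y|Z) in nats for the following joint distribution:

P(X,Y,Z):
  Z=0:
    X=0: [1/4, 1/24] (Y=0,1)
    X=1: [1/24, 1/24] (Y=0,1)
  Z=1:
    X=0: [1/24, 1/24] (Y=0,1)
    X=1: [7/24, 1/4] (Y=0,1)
0.0215 nats

Conditional mutual information: I(X;Y|Z) = H(X|Z) + H(Y|Z) - H(X,Y|Z)

H(Z) = 0.6616
H(X,Z) = 1.1056 → H(X|Z) = 0.4441
H(Y,Z) = 1.2920 → H(Y|Z) = 0.6305
H(X,Y,Z) = 1.7146 → H(X,Y|Z) = 1.0531

I(X;Y|Z) = 0.4441 + 0.6305 - 1.0531 = 0.0215 nats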